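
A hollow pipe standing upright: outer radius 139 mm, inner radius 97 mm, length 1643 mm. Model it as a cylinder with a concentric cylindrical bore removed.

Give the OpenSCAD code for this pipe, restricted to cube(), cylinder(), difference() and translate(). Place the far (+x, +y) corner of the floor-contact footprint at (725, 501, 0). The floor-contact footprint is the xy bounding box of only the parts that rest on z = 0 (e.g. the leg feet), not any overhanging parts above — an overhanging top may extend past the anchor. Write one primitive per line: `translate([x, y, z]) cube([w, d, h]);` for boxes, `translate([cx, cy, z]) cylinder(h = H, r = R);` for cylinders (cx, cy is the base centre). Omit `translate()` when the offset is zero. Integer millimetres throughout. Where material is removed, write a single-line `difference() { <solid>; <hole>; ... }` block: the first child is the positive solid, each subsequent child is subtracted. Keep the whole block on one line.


difference() { translate([586, 362, 0]) cylinder(h = 1643, r = 139); translate([586, 362, 0]) cylinder(h = 1643, r = 97); }


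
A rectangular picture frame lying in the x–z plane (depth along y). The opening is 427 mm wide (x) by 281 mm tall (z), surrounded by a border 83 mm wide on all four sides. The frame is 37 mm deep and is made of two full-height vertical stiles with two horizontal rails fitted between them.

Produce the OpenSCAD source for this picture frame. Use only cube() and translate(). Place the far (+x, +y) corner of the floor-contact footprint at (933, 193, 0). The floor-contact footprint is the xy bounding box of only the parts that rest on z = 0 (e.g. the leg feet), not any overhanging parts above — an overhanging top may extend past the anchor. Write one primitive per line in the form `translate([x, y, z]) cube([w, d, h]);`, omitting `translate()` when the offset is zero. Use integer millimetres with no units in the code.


translate([340, 156, 0]) cube([83, 37, 447]);
translate([850, 156, 0]) cube([83, 37, 447]);
translate([423, 156, 0]) cube([427, 37, 83]);
translate([423, 156, 364]) cube([427, 37, 83]);


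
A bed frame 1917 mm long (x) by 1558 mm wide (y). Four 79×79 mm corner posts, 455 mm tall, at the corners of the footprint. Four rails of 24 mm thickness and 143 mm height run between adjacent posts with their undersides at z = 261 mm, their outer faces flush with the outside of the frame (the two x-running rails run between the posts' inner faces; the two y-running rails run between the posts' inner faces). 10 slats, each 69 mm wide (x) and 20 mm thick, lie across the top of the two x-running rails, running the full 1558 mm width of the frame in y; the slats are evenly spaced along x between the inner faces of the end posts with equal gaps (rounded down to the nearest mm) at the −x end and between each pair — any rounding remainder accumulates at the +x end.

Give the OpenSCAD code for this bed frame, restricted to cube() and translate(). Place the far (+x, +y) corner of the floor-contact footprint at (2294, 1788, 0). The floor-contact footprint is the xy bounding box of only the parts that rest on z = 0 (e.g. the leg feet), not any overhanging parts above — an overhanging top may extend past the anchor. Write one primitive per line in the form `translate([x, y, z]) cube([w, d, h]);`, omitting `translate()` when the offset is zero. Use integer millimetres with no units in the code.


translate([377, 230, 0]) cube([79, 79, 455]);
translate([377, 1709, 0]) cube([79, 79, 455]);
translate([2215, 230, 0]) cube([79, 79, 455]);
translate([2215, 1709, 0]) cube([79, 79, 455]);
translate([456, 230, 261]) cube([1759, 24, 143]);
translate([456, 1764, 261]) cube([1759, 24, 143]);
translate([377, 309, 261]) cube([24, 1400, 143]);
translate([2270, 309, 261]) cube([24, 1400, 143]);
translate([553, 230, 404]) cube([69, 1558, 20]);
translate([719, 230, 404]) cube([69, 1558, 20]);
translate([885, 230, 404]) cube([69, 1558, 20]);
translate([1051, 230, 404]) cube([69, 1558, 20]);
translate([1217, 230, 404]) cube([69, 1558, 20]);
translate([1383, 230, 404]) cube([69, 1558, 20]);
translate([1549, 230, 404]) cube([69, 1558, 20]);
translate([1715, 230, 404]) cube([69, 1558, 20]);
translate([1881, 230, 404]) cube([69, 1558, 20]);
translate([2047, 230, 404]) cube([69, 1558, 20]);


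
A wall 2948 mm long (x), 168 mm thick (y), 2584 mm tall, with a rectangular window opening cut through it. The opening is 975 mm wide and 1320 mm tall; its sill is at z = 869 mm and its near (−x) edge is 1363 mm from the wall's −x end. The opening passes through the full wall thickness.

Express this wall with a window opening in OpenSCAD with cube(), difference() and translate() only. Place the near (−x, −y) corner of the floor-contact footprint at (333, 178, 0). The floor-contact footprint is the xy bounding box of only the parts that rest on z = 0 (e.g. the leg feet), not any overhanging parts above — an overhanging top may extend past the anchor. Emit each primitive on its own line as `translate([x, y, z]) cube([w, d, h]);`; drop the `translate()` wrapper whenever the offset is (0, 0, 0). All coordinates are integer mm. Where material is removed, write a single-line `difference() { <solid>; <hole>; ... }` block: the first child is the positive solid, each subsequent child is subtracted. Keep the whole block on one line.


difference() { translate([333, 178, 0]) cube([2948, 168, 2584]); translate([1696, 178, 869]) cube([975, 168, 1320]); }


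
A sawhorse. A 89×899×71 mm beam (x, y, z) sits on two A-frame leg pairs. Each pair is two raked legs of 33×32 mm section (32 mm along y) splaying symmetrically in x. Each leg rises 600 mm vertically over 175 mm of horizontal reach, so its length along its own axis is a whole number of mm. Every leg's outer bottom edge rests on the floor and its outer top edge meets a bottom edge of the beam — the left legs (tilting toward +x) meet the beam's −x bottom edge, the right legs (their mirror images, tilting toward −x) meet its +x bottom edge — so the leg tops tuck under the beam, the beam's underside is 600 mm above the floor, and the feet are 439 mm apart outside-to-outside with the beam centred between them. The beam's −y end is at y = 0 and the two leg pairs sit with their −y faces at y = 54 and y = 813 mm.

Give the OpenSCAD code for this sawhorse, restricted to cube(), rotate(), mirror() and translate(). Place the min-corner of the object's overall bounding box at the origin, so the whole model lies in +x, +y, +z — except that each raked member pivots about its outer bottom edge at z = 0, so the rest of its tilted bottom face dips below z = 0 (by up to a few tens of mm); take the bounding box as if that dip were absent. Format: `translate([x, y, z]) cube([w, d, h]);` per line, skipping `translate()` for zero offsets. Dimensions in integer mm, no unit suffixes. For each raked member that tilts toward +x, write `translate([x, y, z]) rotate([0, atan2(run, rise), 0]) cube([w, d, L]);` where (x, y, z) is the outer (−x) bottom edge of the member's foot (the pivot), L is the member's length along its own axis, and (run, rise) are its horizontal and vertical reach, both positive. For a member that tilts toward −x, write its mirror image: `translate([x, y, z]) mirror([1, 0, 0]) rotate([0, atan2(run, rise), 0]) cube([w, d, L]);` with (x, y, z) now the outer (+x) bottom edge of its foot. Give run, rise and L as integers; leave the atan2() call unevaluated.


// leg length = √(175² + 600²) = 625
// right-leg outer foot x = 2·175 + 89 = 439
// beam min-corner = (175, 0, 600)
translate([175, 0, 600]) cube([89, 899, 71]);
translate([0, 54, 0]) rotate([0, atan2(175, 600), 0]) cube([33, 32, 625]);
translate([439, 54, 0]) mirror([1, 0, 0]) rotate([0, atan2(175, 600), 0]) cube([33, 32, 625]);
translate([0, 813, 0]) rotate([0, atan2(175, 600), 0]) cube([33, 32, 625]);
translate([439, 813, 0]) mirror([1, 0, 0]) rotate([0, atan2(175, 600), 0]) cube([33, 32, 625]);


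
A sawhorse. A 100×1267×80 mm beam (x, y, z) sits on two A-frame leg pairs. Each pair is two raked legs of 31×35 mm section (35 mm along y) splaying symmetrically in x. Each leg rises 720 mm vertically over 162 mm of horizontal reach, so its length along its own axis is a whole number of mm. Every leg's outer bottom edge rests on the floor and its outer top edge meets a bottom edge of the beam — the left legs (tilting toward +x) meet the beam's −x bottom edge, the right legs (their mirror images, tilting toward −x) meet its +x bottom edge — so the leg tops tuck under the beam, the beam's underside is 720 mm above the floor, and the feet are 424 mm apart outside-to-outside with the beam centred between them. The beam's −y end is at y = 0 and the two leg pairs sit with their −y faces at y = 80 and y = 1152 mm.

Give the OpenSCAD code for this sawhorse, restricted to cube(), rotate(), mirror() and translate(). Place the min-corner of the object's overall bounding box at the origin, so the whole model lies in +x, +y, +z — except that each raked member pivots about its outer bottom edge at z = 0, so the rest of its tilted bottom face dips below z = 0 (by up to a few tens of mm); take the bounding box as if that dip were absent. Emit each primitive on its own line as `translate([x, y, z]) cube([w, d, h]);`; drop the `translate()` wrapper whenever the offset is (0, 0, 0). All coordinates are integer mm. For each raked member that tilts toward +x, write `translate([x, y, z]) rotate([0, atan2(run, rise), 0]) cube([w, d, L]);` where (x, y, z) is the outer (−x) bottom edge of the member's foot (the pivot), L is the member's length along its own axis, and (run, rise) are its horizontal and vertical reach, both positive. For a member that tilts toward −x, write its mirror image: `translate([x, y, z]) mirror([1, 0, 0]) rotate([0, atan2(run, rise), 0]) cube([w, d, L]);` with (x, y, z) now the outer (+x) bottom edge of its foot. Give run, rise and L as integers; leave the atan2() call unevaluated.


// leg length = √(162² + 720²) = 738
// right-leg outer foot x = 2·162 + 100 = 424
// beam min-corner = (162, 0, 720)
translate([162, 0, 720]) cube([100, 1267, 80]);
translate([0, 80, 0]) rotate([0, atan2(162, 720), 0]) cube([31, 35, 738]);
translate([424, 80, 0]) mirror([1, 0, 0]) rotate([0, atan2(162, 720), 0]) cube([31, 35, 738]);
translate([0, 1152, 0]) rotate([0, atan2(162, 720), 0]) cube([31, 35, 738]);
translate([424, 1152, 0]) mirror([1, 0, 0]) rotate([0, atan2(162, 720), 0]) cube([31, 35, 738]);


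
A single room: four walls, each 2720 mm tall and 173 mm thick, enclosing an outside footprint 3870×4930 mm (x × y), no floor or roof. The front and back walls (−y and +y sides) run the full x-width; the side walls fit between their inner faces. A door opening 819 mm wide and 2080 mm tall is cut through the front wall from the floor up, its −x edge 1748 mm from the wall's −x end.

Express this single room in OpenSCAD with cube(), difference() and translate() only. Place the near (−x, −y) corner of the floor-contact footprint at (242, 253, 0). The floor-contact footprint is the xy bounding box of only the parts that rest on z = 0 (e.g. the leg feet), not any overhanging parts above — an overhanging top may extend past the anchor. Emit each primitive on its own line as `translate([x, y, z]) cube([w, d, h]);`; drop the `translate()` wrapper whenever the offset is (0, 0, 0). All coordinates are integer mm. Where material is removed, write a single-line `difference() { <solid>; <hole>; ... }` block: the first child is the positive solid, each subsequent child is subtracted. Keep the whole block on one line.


difference() { translate([242, 253, 0]) cube([3870, 173, 2720]); translate([1990, 253, 0]) cube([819, 173, 2080]); }
translate([242, 5010, 0]) cube([3870, 173, 2720]);
translate([242, 426, 0]) cube([173, 4584, 2720]);
translate([3939, 426, 0]) cube([173, 4584, 2720]);


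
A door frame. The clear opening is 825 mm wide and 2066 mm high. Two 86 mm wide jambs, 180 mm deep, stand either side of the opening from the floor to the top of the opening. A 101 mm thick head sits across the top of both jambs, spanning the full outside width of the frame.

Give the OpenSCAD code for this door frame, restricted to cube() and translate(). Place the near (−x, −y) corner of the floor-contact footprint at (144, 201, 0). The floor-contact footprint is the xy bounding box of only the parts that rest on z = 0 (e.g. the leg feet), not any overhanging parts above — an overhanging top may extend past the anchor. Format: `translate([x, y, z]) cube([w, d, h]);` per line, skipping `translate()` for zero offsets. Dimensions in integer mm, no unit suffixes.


translate([144, 201, 0]) cube([86, 180, 2066]);
translate([1055, 201, 0]) cube([86, 180, 2066]);
translate([144, 201, 2066]) cube([997, 180, 101]);


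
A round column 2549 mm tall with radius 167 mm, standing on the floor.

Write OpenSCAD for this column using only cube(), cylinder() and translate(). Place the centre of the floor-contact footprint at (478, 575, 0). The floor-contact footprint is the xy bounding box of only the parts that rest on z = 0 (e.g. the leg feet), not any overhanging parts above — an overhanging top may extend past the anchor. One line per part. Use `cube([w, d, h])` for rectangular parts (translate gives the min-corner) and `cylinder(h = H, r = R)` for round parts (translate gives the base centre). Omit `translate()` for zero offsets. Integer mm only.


translate([478, 575, 0]) cylinder(h = 2549, r = 167);


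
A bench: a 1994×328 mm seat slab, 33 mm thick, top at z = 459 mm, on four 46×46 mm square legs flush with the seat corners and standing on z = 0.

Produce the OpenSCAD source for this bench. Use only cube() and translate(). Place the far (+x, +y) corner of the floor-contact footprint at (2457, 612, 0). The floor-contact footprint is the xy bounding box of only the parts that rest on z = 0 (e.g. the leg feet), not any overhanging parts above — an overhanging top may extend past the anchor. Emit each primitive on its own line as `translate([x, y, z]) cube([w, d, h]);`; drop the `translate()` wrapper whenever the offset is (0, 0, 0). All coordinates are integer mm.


translate([463, 284, 426]) cube([1994, 328, 33]);
translate([463, 284, 0]) cube([46, 46, 426]);
translate([463, 566, 0]) cube([46, 46, 426]);
translate([2411, 284, 0]) cube([46, 46, 426]);
translate([2411, 566, 0]) cube([46, 46, 426]);


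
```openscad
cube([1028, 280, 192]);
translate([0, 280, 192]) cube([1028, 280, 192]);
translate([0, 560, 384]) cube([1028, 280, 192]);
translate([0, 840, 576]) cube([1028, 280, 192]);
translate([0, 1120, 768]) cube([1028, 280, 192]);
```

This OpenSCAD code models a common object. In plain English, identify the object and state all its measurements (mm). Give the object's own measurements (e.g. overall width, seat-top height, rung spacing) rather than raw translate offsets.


A straight staircase of 5 solid steps. Each step is 1028 mm wide (x), 280 mm deep (y, the going) and 192 mm tall (the rise). The first step rests on the floor; each subsequent step sits one going further in +y and one rise higher in +z, directly behind and above the previous step with no overlap.


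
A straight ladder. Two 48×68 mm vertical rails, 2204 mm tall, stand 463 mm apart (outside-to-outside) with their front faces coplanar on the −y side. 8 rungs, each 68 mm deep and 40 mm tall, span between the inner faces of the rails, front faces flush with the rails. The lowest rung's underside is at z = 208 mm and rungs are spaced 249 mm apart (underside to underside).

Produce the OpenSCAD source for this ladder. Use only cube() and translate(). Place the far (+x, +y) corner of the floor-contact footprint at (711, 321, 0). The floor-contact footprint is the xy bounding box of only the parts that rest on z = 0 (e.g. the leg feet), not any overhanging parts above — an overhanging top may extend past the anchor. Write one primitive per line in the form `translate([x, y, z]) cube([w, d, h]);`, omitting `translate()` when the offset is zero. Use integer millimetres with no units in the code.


// rung span = 463 - 2*48 = 367
// rung[k] z = 208 + k*249
translate([248, 253, 0]) cube([48, 68, 2204]);
translate([663, 253, 0]) cube([48, 68, 2204]);
translate([296, 253, 208]) cube([367, 68, 40]);
translate([296, 253, 457]) cube([367, 68, 40]);
translate([296, 253, 706]) cube([367, 68, 40]);
translate([296, 253, 955]) cube([367, 68, 40]);
translate([296, 253, 1204]) cube([367, 68, 40]);
translate([296, 253, 1453]) cube([367, 68, 40]);
translate([296, 253, 1702]) cube([367, 68, 40]);
translate([296, 253, 1951]) cube([367, 68, 40]);


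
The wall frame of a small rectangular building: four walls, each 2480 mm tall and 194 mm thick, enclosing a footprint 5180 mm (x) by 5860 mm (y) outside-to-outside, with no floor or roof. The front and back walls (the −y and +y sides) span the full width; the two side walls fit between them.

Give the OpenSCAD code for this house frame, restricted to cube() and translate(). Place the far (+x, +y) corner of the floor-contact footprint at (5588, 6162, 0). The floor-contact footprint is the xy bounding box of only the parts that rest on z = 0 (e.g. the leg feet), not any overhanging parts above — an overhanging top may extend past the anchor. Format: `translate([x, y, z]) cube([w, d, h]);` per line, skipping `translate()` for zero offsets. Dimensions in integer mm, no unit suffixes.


translate([408, 302, 0]) cube([5180, 194, 2480]);
translate([408, 5968, 0]) cube([5180, 194, 2480]);
translate([408, 496, 0]) cube([194, 5472, 2480]);
translate([5394, 496, 0]) cube([194, 5472, 2480]);


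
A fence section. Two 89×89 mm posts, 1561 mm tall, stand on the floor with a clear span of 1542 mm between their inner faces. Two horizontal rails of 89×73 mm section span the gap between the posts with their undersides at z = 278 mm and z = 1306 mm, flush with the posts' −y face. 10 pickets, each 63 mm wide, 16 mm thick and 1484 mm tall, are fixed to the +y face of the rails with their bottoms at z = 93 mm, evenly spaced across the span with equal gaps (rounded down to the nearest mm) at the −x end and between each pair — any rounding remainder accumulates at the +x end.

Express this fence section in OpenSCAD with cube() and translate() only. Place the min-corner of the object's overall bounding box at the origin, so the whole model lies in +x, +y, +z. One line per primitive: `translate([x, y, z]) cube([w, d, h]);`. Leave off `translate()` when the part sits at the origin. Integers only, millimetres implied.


cube([89, 89, 1561]);
translate([1631, 0, 0]) cube([89, 89, 1561]);
translate([89, 0, 278]) cube([1542, 89, 73]);
translate([89, 0, 1306]) cube([1542, 89, 73]);
translate([171, 89, 93]) cube([63, 16, 1484]);
translate([316, 89, 93]) cube([63, 16, 1484]);
translate([461, 89, 93]) cube([63, 16, 1484]);
translate([606, 89, 93]) cube([63, 16, 1484]);
translate([751, 89, 93]) cube([63, 16, 1484]);
translate([896, 89, 93]) cube([63, 16, 1484]);
translate([1041, 89, 93]) cube([63, 16, 1484]);
translate([1186, 89, 93]) cube([63, 16, 1484]);
translate([1331, 89, 93]) cube([63, 16, 1484]);
translate([1476, 89, 93]) cube([63, 16, 1484]);


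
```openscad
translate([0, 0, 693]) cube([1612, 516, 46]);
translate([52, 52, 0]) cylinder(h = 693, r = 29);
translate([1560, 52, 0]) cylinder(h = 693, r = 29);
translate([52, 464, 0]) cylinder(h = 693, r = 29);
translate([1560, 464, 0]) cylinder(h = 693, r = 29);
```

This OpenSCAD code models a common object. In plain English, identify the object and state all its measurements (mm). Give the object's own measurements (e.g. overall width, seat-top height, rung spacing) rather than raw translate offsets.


A rectangular dining table. The top is 1612×516×46 mm with its upper surface at z = 739 mm. It stands on four round legs of 58 mm diameter, each leg's bounding box inset 23 mm from the nearest pair of top edges, running from the floor to the underside of the top.


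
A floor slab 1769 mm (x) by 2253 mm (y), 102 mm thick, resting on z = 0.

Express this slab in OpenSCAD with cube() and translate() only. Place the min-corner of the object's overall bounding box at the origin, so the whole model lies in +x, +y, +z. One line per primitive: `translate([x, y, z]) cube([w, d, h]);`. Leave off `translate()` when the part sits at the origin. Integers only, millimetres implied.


cube([1769, 2253, 102]);


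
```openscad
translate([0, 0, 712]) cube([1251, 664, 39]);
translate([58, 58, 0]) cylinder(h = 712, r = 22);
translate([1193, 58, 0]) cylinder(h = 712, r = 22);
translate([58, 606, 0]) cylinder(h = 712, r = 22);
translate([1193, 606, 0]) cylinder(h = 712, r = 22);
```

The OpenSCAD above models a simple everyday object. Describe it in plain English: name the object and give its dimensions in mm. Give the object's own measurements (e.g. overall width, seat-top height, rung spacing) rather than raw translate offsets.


A table: top 1251 mm (x) × 664 mm (y), 39 mm thick, upper face at z = 751 mm, on four round legs of 44 mm diameter, each leg's bounding box inset 36 mm from the nearest pair of top edges from z = 0 to the bottom of the top.


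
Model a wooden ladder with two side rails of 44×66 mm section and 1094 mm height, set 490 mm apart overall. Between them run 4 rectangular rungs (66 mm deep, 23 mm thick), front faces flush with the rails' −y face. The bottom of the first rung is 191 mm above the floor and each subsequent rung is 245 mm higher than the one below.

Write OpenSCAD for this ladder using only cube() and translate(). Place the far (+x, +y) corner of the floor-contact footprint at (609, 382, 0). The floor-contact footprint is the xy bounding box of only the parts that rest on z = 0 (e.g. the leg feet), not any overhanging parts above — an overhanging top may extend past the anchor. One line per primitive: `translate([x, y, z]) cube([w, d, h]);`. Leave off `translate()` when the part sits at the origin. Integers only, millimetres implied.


translate([119, 316, 0]) cube([44, 66, 1094]);
translate([565, 316, 0]) cube([44, 66, 1094]);
translate([163, 316, 191]) cube([402, 66, 23]);
translate([163, 316, 436]) cube([402, 66, 23]);
translate([163, 316, 681]) cube([402, 66, 23]);
translate([163, 316, 926]) cube([402, 66, 23]);


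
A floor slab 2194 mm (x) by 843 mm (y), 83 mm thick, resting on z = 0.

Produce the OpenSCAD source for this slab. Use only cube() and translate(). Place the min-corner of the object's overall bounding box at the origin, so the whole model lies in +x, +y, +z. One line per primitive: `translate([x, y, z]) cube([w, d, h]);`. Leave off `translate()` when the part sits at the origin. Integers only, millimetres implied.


cube([2194, 843, 83]);


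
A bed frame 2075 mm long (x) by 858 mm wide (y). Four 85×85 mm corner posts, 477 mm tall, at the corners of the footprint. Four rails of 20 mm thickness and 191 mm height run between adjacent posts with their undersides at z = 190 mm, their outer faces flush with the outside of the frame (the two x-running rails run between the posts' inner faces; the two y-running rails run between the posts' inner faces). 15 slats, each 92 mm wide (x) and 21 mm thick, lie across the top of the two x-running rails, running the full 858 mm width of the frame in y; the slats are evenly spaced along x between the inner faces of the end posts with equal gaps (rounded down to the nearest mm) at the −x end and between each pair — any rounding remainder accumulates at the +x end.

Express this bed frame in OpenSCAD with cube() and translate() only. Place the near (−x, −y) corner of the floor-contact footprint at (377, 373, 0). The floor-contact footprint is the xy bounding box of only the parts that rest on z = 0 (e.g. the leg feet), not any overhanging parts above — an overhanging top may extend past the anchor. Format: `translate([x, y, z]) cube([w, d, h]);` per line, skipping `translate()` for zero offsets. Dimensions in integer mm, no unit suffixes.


// slat z = rail_z + rail_h = 190 + 191 = 381
// slat gap = ⌊(1905 − 15·92) / 16⌋ = 32
translate([377, 373, 0]) cube([85, 85, 477]);
translate([377, 1146, 0]) cube([85, 85, 477]);
translate([2367, 373, 0]) cube([85, 85, 477]);
translate([2367, 1146, 0]) cube([85, 85, 477]);
translate([462, 373, 190]) cube([1905, 20, 191]);
translate([462, 1211, 190]) cube([1905, 20, 191]);
translate([377, 458, 190]) cube([20, 688, 191]);
translate([2432, 458, 190]) cube([20, 688, 191]);
translate([494, 373, 381]) cube([92, 858, 21]);
translate([618, 373, 381]) cube([92, 858, 21]);
translate([742, 373, 381]) cube([92, 858, 21]);
translate([866, 373, 381]) cube([92, 858, 21]);
translate([990, 373, 381]) cube([92, 858, 21]);
translate([1114, 373, 381]) cube([92, 858, 21]);
translate([1238, 373, 381]) cube([92, 858, 21]);
translate([1362, 373, 381]) cube([92, 858, 21]);
translate([1486, 373, 381]) cube([92, 858, 21]);
translate([1610, 373, 381]) cube([92, 858, 21]);
translate([1734, 373, 381]) cube([92, 858, 21]);
translate([1858, 373, 381]) cube([92, 858, 21]);
translate([1982, 373, 381]) cube([92, 858, 21]);
translate([2106, 373, 381]) cube([92, 858, 21]);
translate([2230, 373, 381]) cube([92, 858, 21]);


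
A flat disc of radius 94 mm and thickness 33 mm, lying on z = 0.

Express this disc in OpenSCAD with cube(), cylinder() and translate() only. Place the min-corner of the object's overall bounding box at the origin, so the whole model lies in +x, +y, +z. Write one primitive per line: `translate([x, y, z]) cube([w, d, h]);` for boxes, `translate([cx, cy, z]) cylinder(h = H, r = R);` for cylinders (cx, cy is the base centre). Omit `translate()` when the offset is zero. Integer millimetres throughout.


translate([94, 94, 0]) cylinder(h = 33, r = 94);


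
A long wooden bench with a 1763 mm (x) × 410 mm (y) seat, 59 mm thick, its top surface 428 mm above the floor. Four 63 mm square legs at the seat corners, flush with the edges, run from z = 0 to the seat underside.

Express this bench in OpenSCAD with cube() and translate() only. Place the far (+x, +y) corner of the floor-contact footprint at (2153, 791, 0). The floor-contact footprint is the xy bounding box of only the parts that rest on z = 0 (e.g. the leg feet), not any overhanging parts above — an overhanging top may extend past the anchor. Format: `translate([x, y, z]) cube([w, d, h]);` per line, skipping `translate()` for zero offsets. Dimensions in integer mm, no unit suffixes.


// leg_h = 428 − 59 = 369
translate([390, 381, 369]) cube([1763, 410, 59]);
translate([390, 381, 0]) cube([63, 63, 369]);
translate([390, 728, 0]) cube([63, 63, 369]);
translate([2090, 381, 0]) cube([63, 63, 369]);
translate([2090, 728, 0]) cube([63, 63, 369]);


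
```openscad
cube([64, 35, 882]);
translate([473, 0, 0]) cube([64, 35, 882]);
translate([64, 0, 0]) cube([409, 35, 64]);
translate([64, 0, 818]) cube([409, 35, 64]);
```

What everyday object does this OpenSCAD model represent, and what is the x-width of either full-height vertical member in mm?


A picture frame. The border width is 64 mm.

Four thin pieces enclosing a rectangular opening — a picture frame. The two full-height stiles are 882 mm tall; the top rail sits at z = 818 and is 64 mm tall, so the border above the opening is 882 − 818 = 64 mm, matching the stile x-width.


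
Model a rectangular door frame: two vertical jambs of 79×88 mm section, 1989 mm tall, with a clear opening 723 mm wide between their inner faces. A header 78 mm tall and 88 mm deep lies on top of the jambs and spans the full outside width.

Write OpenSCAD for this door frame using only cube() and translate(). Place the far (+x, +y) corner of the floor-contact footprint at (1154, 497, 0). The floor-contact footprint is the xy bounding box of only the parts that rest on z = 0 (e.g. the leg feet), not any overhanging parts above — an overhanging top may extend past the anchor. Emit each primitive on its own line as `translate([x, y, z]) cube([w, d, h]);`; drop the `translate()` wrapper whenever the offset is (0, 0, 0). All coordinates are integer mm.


translate([273, 409, 0]) cube([79, 88, 1989]);
translate([1075, 409, 0]) cube([79, 88, 1989]);
translate([273, 409, 1989]) cube([881, 88, 78]);


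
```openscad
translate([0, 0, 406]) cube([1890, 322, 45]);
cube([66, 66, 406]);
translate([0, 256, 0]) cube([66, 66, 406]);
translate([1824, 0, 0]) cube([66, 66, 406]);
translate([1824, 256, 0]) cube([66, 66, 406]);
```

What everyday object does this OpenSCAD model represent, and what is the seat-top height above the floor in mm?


A bench. The seat-top height is 451 mm.

A long slab on four corner posts — a bench. The slab sits at z = 406 with thickness 45, so the top is 406 + 45 = 451 mm.


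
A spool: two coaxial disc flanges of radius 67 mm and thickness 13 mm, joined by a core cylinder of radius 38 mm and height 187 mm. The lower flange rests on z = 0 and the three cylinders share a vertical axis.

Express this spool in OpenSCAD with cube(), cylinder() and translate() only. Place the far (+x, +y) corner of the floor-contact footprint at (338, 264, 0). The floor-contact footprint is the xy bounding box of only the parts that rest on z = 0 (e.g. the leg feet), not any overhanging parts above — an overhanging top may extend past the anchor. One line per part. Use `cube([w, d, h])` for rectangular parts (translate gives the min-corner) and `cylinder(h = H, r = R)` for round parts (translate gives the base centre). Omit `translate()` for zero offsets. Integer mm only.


translate([271, 197, 0]) cylinder(h = 13, r = 67);
translate([271, 197, 13]) cylinder(h = 187, r = 38);
translate([271, 197, 200]) cylinder(h = 13, r = 67);


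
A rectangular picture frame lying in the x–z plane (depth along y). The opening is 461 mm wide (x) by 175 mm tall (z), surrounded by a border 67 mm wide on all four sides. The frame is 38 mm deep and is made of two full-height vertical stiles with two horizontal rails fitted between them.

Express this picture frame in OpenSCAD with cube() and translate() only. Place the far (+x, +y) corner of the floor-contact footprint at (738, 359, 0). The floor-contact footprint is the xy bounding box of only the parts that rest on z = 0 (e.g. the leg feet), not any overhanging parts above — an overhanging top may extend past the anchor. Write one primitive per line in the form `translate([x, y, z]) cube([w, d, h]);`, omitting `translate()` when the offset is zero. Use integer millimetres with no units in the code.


translate([143, 321, 0]) cube([67, 38, 309]);
translate([671, 321, 0]) cube([67, 38, 309]);
translate([210, 321, 0]) cube([461, 38, 67]);
translate([210, 321, 242]) cube([461, 38, 67]);


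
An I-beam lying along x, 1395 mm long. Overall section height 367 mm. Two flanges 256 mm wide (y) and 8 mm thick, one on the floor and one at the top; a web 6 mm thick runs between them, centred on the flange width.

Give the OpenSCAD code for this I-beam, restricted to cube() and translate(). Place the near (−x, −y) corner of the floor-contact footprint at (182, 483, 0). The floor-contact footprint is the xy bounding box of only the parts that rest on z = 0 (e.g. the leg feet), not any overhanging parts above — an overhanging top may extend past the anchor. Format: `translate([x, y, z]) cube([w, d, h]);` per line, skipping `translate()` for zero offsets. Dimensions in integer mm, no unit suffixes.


translate([182, 483, 0]) cube([1395, 256, 8]);
translate([182, 608, 8]) cube([1395, 6, 351]);
translate([182, 483, 359]) cube([1395, 256, 8]);


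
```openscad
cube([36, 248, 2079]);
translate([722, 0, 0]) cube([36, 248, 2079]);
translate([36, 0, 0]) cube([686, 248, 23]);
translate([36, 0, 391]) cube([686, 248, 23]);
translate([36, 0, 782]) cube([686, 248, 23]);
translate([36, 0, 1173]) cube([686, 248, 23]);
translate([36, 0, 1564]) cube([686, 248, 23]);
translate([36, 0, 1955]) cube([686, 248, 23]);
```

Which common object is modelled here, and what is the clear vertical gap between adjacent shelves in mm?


A bookshelf. The clear shelf gap is 368 mm.

Two tall side panels with 6 horizontal boards between them — a bookshelf. The first two shelf undersides are at z = 0 and z = 391; with shelf thickness 23, the clear gap is 391 − 0 − 23 = 368 mm.


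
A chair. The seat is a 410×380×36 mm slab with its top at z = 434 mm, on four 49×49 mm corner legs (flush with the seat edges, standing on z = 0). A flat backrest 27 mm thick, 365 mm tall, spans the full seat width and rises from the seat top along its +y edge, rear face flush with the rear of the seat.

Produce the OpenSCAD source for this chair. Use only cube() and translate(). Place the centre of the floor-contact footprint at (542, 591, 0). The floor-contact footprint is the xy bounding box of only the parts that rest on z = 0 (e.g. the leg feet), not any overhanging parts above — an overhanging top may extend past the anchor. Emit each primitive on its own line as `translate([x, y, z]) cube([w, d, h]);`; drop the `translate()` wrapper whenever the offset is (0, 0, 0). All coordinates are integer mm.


translate([337, 401, 398]) cube([410, 380, 36]);
translate([337, 401, 0]) cube([49, 49, 398]);
translate([698, 401, 0]) cube([49, 49, 398]);
translate([337, 732, 0]) cube([49, 49, 398]);
translate([698, 732, 0]) cube([49, 49, 398]);
translate([337, 754, 434]) cube([410, 27, 365]);


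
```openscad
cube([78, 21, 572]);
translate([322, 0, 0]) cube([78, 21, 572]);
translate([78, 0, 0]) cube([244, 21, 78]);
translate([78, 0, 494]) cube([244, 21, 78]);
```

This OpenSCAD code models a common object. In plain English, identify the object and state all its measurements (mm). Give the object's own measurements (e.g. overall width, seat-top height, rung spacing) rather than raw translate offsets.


A rectangular picture frame lying in the x–z plane (depth along y). The opening is 244 mm wide (x) by 416 mm tall (z), surrounded by a border 78 mm wide on all four sides. The frame is 21 mm deep and is made of two full-height vertical stiles with two horizontal rails fitted between them.


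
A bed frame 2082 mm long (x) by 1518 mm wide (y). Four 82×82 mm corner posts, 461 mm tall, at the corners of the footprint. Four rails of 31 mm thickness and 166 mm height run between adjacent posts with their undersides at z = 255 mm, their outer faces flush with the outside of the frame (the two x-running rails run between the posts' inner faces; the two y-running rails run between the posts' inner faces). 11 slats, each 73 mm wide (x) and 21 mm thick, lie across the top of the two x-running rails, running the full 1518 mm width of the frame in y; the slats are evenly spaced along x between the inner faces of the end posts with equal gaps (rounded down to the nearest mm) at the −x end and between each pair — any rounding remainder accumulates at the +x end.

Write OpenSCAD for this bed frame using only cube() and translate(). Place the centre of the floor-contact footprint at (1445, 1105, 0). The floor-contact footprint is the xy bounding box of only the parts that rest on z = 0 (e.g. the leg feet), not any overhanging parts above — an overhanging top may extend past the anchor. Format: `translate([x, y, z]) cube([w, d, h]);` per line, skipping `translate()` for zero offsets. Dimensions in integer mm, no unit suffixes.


// slat z = rail_z + rail_h = 255 + 166 = 421
// slat gap = ⌊(1918 − 11·73) / 12⌋ = 92
translate([404, 346, 0]) cube([82, 82, 461]);
translate([404, 1782, 0]) cube([82, 82, 461]);
translate([2404, 346, 0]) cube([82, 82, 461]);
translate([2404, 1782, 0]) cube([82, 82, 461]);
translate([486, 346, 255]) cube([1918, 31, 166]);
translate([486, 1833, 255]) cube([1918, 31, 166]);
translate([404, 428, 255]) cube([31, 1354, 166]);
translate([2455, 428, 255]) cube([31, 1354, 166]);
translate([578, 346, 421]) cube([73, 1518, 21]);
translate([743, 346, 421]) cube([73, 1518, 21]);
translate([908, 346, 421]) cube([73, 1518, 21]);
translate([1073, 346, 421]) cube([73, 1518, 21]);
translate([1238, 346, 421]) cube([73, 1518, 21]);
translate([1403, 346, 421]) cube([73, 1518, 21]);
translate([1568, 346, 421]) cube([73, 1518, 21]);
translate([1733, 346, 421]) cube([73, 1518, 21]);
translate([1898, 346, 421]) cube([73, 1518, 21]);
translate([2063, 346, 421]) cube([73, 1518, 21]);
translate([2228, 346, 421]) cube([73, 1518, 21]);


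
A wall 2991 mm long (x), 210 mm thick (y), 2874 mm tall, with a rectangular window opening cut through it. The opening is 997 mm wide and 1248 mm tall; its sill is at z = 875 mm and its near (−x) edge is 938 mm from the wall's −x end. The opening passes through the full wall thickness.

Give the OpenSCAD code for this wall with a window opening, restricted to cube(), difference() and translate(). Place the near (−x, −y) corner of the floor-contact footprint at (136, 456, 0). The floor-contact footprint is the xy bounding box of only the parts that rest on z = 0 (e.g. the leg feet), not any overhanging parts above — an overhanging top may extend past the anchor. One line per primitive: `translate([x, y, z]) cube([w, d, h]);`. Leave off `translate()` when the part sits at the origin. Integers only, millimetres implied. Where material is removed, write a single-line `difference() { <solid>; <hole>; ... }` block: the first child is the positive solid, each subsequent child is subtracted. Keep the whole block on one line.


difference() { translate([136, 456, 0]) cube([2991, 210, 2874]); translate([1074, 456, 875]) cube([997, 210, 1248]); }


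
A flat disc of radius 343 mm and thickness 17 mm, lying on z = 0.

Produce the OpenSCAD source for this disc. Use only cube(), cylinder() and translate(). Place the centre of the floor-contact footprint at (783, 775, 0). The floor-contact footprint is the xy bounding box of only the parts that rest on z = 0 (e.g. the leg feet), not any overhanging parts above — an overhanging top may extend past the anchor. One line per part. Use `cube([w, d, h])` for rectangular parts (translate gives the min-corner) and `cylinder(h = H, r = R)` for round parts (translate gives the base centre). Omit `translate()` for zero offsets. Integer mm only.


translate([783, 775, 0]) cylinder(h = 17, r = 343);


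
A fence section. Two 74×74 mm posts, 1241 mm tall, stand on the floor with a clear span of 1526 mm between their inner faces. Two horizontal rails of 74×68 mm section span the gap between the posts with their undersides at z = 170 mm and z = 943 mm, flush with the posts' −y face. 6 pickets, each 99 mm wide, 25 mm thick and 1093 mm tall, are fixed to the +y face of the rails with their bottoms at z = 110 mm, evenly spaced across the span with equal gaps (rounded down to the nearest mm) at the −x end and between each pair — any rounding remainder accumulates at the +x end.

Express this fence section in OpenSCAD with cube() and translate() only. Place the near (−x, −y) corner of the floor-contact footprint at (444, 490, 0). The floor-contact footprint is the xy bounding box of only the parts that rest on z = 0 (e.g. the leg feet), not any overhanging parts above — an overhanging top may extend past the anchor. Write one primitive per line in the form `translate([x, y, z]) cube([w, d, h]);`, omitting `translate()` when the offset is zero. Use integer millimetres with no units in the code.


translate([444, 490, 0]) cube([74, 74, 1241]);
translate([2044, 490, 0]) cube([74, 74, 1241]);
translate([518, 490, 170]) cube([1526, 74, 68]);
translate([518, 490, 943]) cube([1526, 74, 68]);
translate([651, 564, 110]) cube([99, 25, 1093]);
translate([883, 564, 110]) cube([99, 25, 1093]);
translate([1115, 564, 110]) cube([99, 25, 1093]);
translate([1347, 564, 110]) cube([99, 25, 1093]);
translate([1579, 564, 110]) cube([99, 25, 1093]);
translate([1811, 564, 110]) cube([99, 25, 1093]);


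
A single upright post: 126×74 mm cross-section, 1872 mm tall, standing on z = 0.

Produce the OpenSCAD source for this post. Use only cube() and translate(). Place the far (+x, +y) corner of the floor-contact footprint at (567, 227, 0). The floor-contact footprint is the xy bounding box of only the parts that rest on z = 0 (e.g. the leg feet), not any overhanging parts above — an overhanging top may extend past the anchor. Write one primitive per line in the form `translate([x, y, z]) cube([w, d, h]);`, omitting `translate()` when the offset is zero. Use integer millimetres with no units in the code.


translate([441, 153, 0]) cube([126, 74, 1872]);
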